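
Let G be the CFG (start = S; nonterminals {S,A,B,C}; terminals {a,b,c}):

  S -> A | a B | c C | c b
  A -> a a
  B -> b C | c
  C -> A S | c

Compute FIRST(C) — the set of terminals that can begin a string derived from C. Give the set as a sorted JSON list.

FIRST sets, iterate to fixpoint:
[1]
  A via A→a a: +{a}
  B via B→b C: +{b}
  B via B→c: +{c}
  C via C→A S: +{a}
  C via C→c: +{c}
  S via S→A: +{a}
  S via S→c C: +{c}
  FIRST[S]={a,c}  FIRST[A]={a}  FIRST[B]={b,c}  FIRST[C]={a,c}
[2] — fixpoint
  FIRST[S]={a,c}  FIRST[A]={a}  FIRST[B]={b,c}  FIRST[C]={a,c}

FIRST(C) = ["a", "c"]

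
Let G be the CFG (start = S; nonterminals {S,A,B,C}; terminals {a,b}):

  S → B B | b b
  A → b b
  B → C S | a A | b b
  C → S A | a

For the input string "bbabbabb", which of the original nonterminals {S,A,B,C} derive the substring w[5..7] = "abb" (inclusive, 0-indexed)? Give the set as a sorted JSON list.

CNF form of G:
  S -> B B | T0 T0
  A -> T0 T0
  B -> C S | T0 T0 | T1 A
  C -> S A | a
  T0 -> b
  T1 -> a

CYK fill — only the sub-triangle for w[5..7]:
  T[5,5] 'a' = {C,T1}  orig:{C}
  T[6,6] 'b' = {T0}  orig:{}
  T[7,7] 'b' = {T0}  orig:{}
  T[5,6] 'ab' = ∅
  T[6,7] 'bb' = {A,B,S}
  T[5,7] 'abb' = {B}

Original NTs in T[5,7] deriving "abb": ["B"]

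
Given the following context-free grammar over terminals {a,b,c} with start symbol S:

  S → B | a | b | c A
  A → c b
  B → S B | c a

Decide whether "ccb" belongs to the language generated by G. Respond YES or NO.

Convert to CNF:
  S -> S B | T0 A | T0 T2 | a | b
  A -> T0 T1
  B -> S B | T0 T2
  T0 -> c
  T1 -> b
  T2 -> a

Fill CYK table bottom-up:
  cell(0,0) c: {T0}  orig:{}
  cell(1,1) c: {T0}  orig:{}
  cell(2,2) b: {S,T1}  orig:{S}
  cell(0,1) cc: ∅
  cell(1,2) cb: {A}
  cell(0,2) ccb: {S}

S ∈ T[0,2] ⇒ YES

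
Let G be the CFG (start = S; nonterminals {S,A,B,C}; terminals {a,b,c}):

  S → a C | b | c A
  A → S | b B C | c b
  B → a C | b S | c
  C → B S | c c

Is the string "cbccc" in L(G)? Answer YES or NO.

Convert to CNF:
  S -> T0 C | T2 A | b
  A -> T0 C | T1 X3 | T2 A | T2 T1 | b
  B -> T0 C | T1 S | c
  C -> B S | T2 T2
  T0 -> a
  T1 -> b
  T2 -> c
  X3 -> B C

Fill CYK table bottom-up:
  T[0,0] 'c' = {B,T2}  orig:{B}
  T[1,1] 'b' = {A,S,T1}  orig:{A,S}
  T[2,2] 'c' = {B,T2}  orig:{B}
  T[3,3] 'c' = {B,T2}  orig:{B}
  T[4,4] 'c' = {B,T2}  orig:{B}
  T[0,1] 'cb' = {A,C,S}
  T[1,2] 'bc' = ∅
  T[2,3] 'cc' = {C}
  T[3,4] 'cc' = {C}
  T[0,2] 'cbc' = ∅
  T[1,3] 'bcc' = ∅
  T[2,4] 'ccc' = {X3}  orig:{}
  T[0,3] 'cbcc' = ∅
  T[1,4] 'bccc' = {A}
  T[0,4] 'cbccc' = {A,S}

S ∈ T[0,4] ⇒ YES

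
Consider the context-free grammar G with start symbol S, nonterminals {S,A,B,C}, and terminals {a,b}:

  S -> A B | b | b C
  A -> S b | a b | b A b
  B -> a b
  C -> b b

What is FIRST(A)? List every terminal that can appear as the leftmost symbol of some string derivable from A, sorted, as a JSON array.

FIRST iteration:
round 1:
  A via A→a b: +{a}
  A via A→b A b: +{b}
  B via B→a b: +{a}
  C via C→b b: +{b}
  S via S→A B: +{a,b}
  S: {a,b}  A: {a,b}  B: {a}  C: {b}
round 2: (stable)
  S: {a,b}  A: {a,b}  B: {a}  C: {b}

FIRST(A) = ["a", "b"]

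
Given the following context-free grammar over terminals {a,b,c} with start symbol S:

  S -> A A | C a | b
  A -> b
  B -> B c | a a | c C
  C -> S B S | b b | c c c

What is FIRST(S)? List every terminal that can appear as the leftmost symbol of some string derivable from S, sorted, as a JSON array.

FIRST sets, iterate to fixpoint:
[1]
  A via A→b: +{b}
  B via B→a a: +{a}
  B via B→c C: +{c}
  C via C→b b: +{b}
  C via C→c c c: +{c}
  S via S→A A: +{b}
  S via S→C a: +{c}
  FIRST(S)={b,c}  FIRST(A)={b}  FIRST(B)={a,c}  FIRST(C)={b,c}
[2] (stable)
  FIRST(S)={b,c}  FIRST(A)={b}  FIRST(B)={a,c}  FIRST(C)={b,c}

FIRST(S) = ["b", "c"]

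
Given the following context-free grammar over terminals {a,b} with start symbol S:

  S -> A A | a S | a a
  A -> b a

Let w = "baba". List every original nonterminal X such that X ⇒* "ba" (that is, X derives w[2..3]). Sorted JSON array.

Convert to CNF:
  S -> A A | T1 S | T1 T1
  A -> T0 T1
  T0 -> b
  T1 -> a

CYK fill, restricted to cells inside w[2..3]:
  cell(2,2) b: {T0}  orig:{}
  cell(3,3) a: {T1}  orig:{}
  cell(2,3) ba: {A}

Original NTs in T[2,3] deriving "ba": ["A"]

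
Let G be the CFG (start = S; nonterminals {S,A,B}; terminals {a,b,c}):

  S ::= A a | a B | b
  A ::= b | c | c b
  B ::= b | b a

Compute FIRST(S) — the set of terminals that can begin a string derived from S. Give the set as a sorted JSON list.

FIRST sets, iterate to fixpoint:
pass 1:
  A via A→b: +{b}
  A via A→c: +{c}
  B via B→b: +{b}
  S via S→A a: +{b,c}
  S via S→a B: +{a}
  FIRST[S]={a,b,c}  FIRST[A]={b,c}  FIRST[B]={b}
pass 2: (stable)
  FIRST[S]={a,b,c}  FIRST[A]={b,c}  FIRST[B]={b}

FIRST(S) = ["a", "b", "c"]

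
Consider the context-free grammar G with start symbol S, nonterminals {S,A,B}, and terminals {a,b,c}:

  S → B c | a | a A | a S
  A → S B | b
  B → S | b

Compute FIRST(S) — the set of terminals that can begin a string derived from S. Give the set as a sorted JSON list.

FIRST iteration:
pass 1:
  A via A→b: +{b}
  B via B→b: +{b}
  S via S→B c: +{b}
  S via S→a: +{a}
  S: {a,b}  A: {b}  B: {b}
pass 2:
  A via A→S B: +{a}
  B via B→S: +{a}
  S: {a,b}  A: {a,b}  B: {a,b}
pass 3: — fixpoint
  S: {a,b}  A: {a,b}  B: {a,b}

FIRST(S) = ["a", "b"]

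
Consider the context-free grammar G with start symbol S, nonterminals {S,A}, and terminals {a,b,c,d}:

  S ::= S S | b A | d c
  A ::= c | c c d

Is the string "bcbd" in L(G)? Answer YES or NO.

Convert to CNF:
  S -> S S | T1 T0 | T2 A
  A -> T0 X3 | c
  T0 -> c
  T1 -> d
  T2 -> b
  X3 -> T0 T1

CYK fill:
  T[0,0] 'b' = {T2}  orig:{}
  T[1,1] 'c' = {A,T0}  orig:{A}
  T[2,2] 'b' = {T2}  orig:{}
  T[3,3] 'd' = {T1}  orig:{}
  T[0,1] 'bc' = {S}
  T[1,2] 'cb' = ∅
  T[2,3] 'bd' = ∅
  T[0,2] 'bcb' = ∅
  T[1,3] 'cbd' = ∅
  T[0,3] 'bcbd' = ∅

S ∉ T[0,3] ⇒ NO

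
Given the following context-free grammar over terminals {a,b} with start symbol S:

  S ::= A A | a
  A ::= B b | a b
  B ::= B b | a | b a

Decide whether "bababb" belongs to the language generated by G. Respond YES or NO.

CNF form of G:
  S -> A A | a
  A -> B T0 | T1 T0
  B -> B T0 | T0 T1 | a
  T0 -> b
  T1 -> a

Fill CYK table bottom-up:
  [0..0]={T0}  "b"  orig:{}
  [1..1]={B,S,T1}  "a"  orig:{B,S}
  [2..2]={T0}  "b"  orig:{}
  [3..3]={B,S,T1}  "a"  orig:{B,S}
  [4..4]={T0}  "b"  orig:{}
  [5..5]={T0}  "b"  orig:{}
  [0..1]={B}  "ba"
  [1..2]={A,B}  "ab"
  [2..3]={B}  "ba"
  [3..4]={A,B}  "ab"
  [4..5]=∅  "bb"
  [0..2]={A,B}  "bab"
  [1..3]=∅  "aba"
  [2..4]={A,B}  "bab"
  [3..5]={A,B}  "abb"
  [0..3]=∅  "baba"
  [1..4]={S}  "abab"
  [2..5]={A,B}  "babb"
  [0..4]={S}  "babab"
  [1..5]={S}  "ababb"
  [0..5]={S}  "bababb"

S ∈ T[0,5] ⇒ YES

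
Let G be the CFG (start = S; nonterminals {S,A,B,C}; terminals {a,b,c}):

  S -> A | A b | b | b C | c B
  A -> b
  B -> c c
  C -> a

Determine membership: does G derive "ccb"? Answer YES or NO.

CNF form of G:
  S -> A T1 | T0 B | T1 C | b
  A -> b
  B -> T0 T0
  C -> a
  T0 -> c
  T1 -> b

CYK table (by increasing span):
  [0..0]={T0}  "c"  orig:{}
  [1..1]={T0}  "c"  orig:{}
  [2..2]={A,S,T1}  "b"  orig:{A,S}
  [0..1]={B}  "cc"
  [1..2]=∅  "cb"
  [0..2]=∅  "ccb"

S ∉ T[0,2] ⇒ NO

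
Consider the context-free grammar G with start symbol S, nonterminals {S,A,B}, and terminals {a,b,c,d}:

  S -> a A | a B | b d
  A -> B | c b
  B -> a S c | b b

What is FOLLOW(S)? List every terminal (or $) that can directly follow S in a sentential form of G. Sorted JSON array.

FIRST iteration:
[1]
  A via A→c b: +{c}
  B via B→a S c: +{a}
  B via B→b b: +{b}
  S via S→a A: +{a}
  S via S→b d: +{b}
  S: {a,b}  A: {c}  B: {a,b}
[2]
  A via A→B: +{a,b}
  S: {a,b}  A: {a,b,c}  B: {a,b}
[3] — fixpoint
  S: {a,b}  A: {a,b,c}  B: {a,b}

FOLLOW sets:
FOLLOW(S) := {$}
pass 1:
  B→a S c: FOLLOW(S) ⊇ FIRST(c) = {c}; new: +{c}
  S→a A: FOLLOW(A) ⊇ FOLLOW(S) ⊇ {$,c}; new: +{$,c}
  S→a B: FOLLOW(B) ⊇ FOLLOW(S) ⊇ {$,c}; new: +{$,c}
  S: {$,c}  A: {$,c}  B: {$,c}
pass 2: (stable)
  S: {$,c}  A: {$,c}  B: {$,c}

FOLLOW(S) = ["$", "c"]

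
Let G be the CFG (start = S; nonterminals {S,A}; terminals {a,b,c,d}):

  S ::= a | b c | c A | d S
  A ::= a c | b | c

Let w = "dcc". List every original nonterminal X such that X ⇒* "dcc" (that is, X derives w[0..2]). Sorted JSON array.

CNF form of G:
  S -> T1 A | T2 T1 | T3 S | a
  A -> T0 T1 | b | c
  T0 -> a
  T1 -> c
  T2 -> b
  T3 -> d

Fill CYK table bottom-up (cells [i..j] with 0 ≤ i ≤ j ≤ 2 only):
  [0..0]={T3}  "d"  orig:{}
  [1..1]={A,T1}  "c"  orig:{A}
  [2..2]={A,T1}  "c"  orig:{A}
  [0..1]=∅  "dc"
  [1..2]={S}  "cc"
  [0..2]={S}  "dcc"

Original NTs in T[0,2] deriving "dcc": ["S"]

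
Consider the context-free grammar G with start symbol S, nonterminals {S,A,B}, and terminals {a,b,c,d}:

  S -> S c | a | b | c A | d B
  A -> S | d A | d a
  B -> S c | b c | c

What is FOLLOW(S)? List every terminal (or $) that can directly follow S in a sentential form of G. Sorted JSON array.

FIRST sets, iterate to fixpoint:
pass 1:
  A via A→d A: +{d}
  B via B→b c: +{b}
  B via B→c: +{c}
  S via S→a: +{a}
  S via S→b: +{b}
  S via S→c A: +{c}
  S via S→d B: +{d}
  FIRST[S]={a,b,c,d}  FIRST[A]={d}  FIRST[B]={b,c}
pass 2:
  A via A→S: +{a,b,c}
  B via B→S c: +{a,d}
  FIRST[S]={a,b,c,d}  FIRST[A]={a,b,c,d}  FIRST[B]={a,b,c,d}
pass 3: done
  FIRST[S]={a,b,c,d}  FIRST[A]={a,b,c,d}  FIRST[B]={a,b,c,d}

FOLLOW sets:
seed FOLLOW(S) with $
pass 1:
  B→S c: FOLLOW(S) ⊇ FIRST(c) = {c}; new: +{c}
  S→c A: FOLLOW(A) ⊇ FOLLOW(S) ⊇ {$,c}; new: +{$,c}
  S→d B: FOLLOW(B) ⊇ FOLLOW(S) ⊇ {$,c}; new: +{$,c}
  S: {$,c}  A: {$,c}  B: {$,c}
pass 2: (stable)
  S: {$,c}  A: {$,c}  B: {$,c}

FOLLOW(S) = ["$", "c"]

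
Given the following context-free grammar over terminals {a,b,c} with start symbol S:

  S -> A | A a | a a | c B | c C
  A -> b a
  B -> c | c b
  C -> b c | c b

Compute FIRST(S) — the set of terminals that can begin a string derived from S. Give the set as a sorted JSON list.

Compute FIRST by fixpoint:
iter 1:
  A via A→b a: +{b}
  B via B→c: +{c}
  C via C→b c: +{b}
  C via C→c b: +{c}
  S via S→A: +{b}
  S via S→a a: +{a}
  S via S→c B: +{c}
  FIRST(S)={a,b,c}  FIRST(A)={b}  FIRST(B)={c}  FIRST(C)={b,c}
iter 2: (no change)
  FIRST(S)={a,b,c}  FIRST(A)={b}  FIRST(B)={c}  FIRST(C)={b,c}

FIRST(S) = ["a", "b", "c"]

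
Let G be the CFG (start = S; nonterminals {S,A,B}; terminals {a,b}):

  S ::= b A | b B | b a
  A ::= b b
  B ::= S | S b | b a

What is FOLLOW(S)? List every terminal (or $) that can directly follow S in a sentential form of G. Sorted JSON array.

FIRST sets, iterate to fixpoint:
round 1:
  A via A→b b: +{b}
  B via B→b a: +{b}
  S via S→b A: +{b}
  FIRST(S)={b}  FIRST(A)={b}  FIRST(B)={b}
round 2: done
  FIRST(S)={b}  FIRST(A)={b}  FIRST(B)={b}

Compute FOLLOW by fixpoint:
FOLLOW(S) := {$}
iter 1:
  B→S b: FOLLOW(S) ⊇ FIRST(b) = {b}; new: +{b}
  S→b A: FOLLOW(A) ⊇ FOLLOW(S) ⊇ {$,b}; new: +{$,b}
  S→b B: FOLLOW(B) ⊇ FOLLOW(S) ⊇ {$,b}; new: +{$,b}
  S: {$,b}  A: {$,b}  B: {$,b}
iter 2: done
  S: {$,b}  A: {$,b}  B: {$,b}

FOLLOW(S) = ["$", "b"]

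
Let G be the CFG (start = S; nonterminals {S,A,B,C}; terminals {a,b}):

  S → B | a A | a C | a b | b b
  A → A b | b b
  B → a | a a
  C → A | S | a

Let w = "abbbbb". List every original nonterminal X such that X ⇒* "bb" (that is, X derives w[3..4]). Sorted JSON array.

CNF form of G:
  S -> T0 T0 | T1 A | T1 C | T1 T0 | T1 T1 | a
  A -> A T0 | T0 T0
  B -> T1 T1 | a
  C -> A T0 | T0 T0 | T1 A | T1 C | T1 T0 | T1 T1 | a
  T0 -> b
  T1 -> a

CYK fill — only the sub-triangle for w[3..4]:
  [3..3]={T0}  "b"  orig:{}
  [4..4]={T0}  "b"  orig:{}
  [3..4]={A,C,S}  "bb"

Original NTs in T[3,4] deriving "bb": ["A", "C", "S"]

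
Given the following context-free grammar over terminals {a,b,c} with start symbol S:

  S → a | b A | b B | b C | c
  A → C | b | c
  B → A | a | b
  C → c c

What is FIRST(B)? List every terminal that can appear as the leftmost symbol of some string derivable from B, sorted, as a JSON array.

FIRST sets, iterate to fixpoint:
round 1:
  A via A→b: +{b}
  A via A→c: +{c}
  B via B→A: +{b,c}
  B via B→a: +{a}
  C via C→c c: +{c}
  S via S→a: +{a}
  S via S→b A: +{b}
  S via S→c: +{c}
  S: {a,b,c}  A: {b,c}  B: {a,b,c}  C: {c}
round 2: done
  S: {a,b,c}  A: {b,c}  B: {a,b,c}  C: {c}

FIRST(B) = ["a", "b", "c"]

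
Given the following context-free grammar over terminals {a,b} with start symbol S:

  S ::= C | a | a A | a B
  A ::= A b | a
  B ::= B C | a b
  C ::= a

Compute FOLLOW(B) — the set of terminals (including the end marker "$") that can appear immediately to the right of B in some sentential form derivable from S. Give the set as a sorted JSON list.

FIRST iteration:
[1]
  A via A→a: +{a}
  B via B→a b: +{a}
  C via C→a: +{a}
  S via S→C: +{a}
  FIRST[S]={a}  FIRST[A]={a}  FIRST[B]={a}  FIRST[C]={a}
[2] done
  FIRST[S]={a}  FIRST[A]={a}  FIRST[B]={a}  FIRST[C]={a}

Compute FOLLOW by fixpoint:
initialize: $ ∈ FOLLOW(S)
pass 1:
  A→A b: FOLLOW(A) ⊇ FIRST(b) = {b}; new: +{b}
  B→B C: FOLLOW(B) ⊇ FIRST(C) = {a}; new: +{a}
  B→B C: FOLLOW(C) ⊇ FOLLOW(B) ⊇ {a}; new: +{a}
  S→C: FOLLOW(C) ⊇ FOLLOW(S) ⊇ {$}; new: +{$}
  S→a A: FOLLOW(A) ⊇ FOLLOW(S) ⊇ {$}; new: +{$}
  S→a B: FOLLOW(B) ⊇ FOLLOW(S) ⊇ {$}; new: +{$}
  S: {$}  A: {$,b}  B: {$,a}  C: {$,a}
pass 2: (stable)
  S: {$}  A: {$,b}  B: {$,a}  C: {$,a}

FOLLOW(B) = ["$", "a"]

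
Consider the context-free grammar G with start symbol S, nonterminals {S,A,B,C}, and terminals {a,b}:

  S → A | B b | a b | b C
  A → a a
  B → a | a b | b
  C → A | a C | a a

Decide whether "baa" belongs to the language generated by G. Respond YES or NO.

CNF form of G:
  S -> B T1 | T0 T0 | T0 T1 | T1 C
  A -> T0 T0
  B -> T0 T1 | a | b
  C -> T0 C | T0 T0
  T0 -> a
  T1 -> b

Fill CYK table bottom-up:
  cell(0,0) b: {B,T1}  orig:{B}
  cell(1,1) a: {B,T0}  orig:{B}
  cell(2,2) a: {B,T0}  orig:{B}
  cell(0,1) ba: ∅
  cell(1,2) aa: {A,C,S}
  cell(0,2) baa: {S}

S ∈ T[0,2] ⇒ YES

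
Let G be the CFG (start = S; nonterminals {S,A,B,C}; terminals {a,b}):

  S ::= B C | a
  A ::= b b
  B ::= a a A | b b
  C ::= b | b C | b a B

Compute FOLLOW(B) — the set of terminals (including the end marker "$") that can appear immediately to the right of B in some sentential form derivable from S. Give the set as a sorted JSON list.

Compute FIRST by fixpoint:
[1]
  A via A→b b: +{b}
  B via B→a a A: +{a}
  B via B→b b: +{b}
  C via C→b: +{b}
  S via S→B C: +{a,b}
  S: {a,b}  A: {b}  B: {a,b}  C: {b}
[2] done
  S: {a,b}  A: {b}  B: {a,b}  C: {b}

FOLLOW iteration:
FOLLOW(S) := {$}
round 1:
  S→B C: FOLLOW(B) ⊇ FIRST(C) = {b}; new: +{b}
  S→B C: FOLLOW(C) ⊇ FOLLOW(S) ⊇ {$}; new: +{$}
  S: {$}  A: {}  B: {b}  C: {$}
round 2:
  B→a a A: FOLLOW(A) ⊇ FOLLOW(B) ⊇ {b}; new: +{b}
  C→b a B: FOLLOW(B) ⊇ FOLLOW(C) ⊇ {$}; new: +{$}
  S: {$}  A: {b}  B: {$,b}  C: {$}
round 3:
  B→a a A: FOLLOW(A) ⊇ FOLLOW(B) ⊇ {$,b}; new: +{$}
  S: {$}  A: {$,b}  B: {$,b}  C: {$}
round 4: done
  S: {$}  A: {$,b}  B: {$,b}  C: {$}

FOLLOW(B) = ["$", "b"]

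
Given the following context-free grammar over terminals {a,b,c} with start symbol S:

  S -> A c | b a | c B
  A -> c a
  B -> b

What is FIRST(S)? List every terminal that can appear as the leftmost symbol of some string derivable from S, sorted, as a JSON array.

FIRST sets, iterate to fixpoint:
iter 1:
  A via A→c a: +{c}
  B via B→b: +{b}
  S via S→A c: +{c}
  S via S→b a: +{b}
  S: {b,c}  A: {c}  B: {b}
iter 2: (stable)
  S: {b,c}  A: {c}  B: {b}

FIRST(S) = ["b", "c"]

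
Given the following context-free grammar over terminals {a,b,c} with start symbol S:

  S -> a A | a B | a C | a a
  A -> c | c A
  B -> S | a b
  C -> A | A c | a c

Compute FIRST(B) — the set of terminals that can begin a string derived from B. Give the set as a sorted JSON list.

FIRST sets, iterate to fixpoint:
pass 1:
  A via A→c: +{c}
  B via B→a b: +{a}
  C via C→A: +{c}
  C via C→a c: +{a}
  S via S→a A: +{a}
  FIRST(S)={a}  FIRST(A)={c}  FIRST(B)={a}  FIRST(C)={a,c}
pass 2: (stable)
  FIRST(S)={a}  FIRST(A)={c}  FIRST(B)={a}  FIRST(C)={a,c}

FIRST(B) = ["a"]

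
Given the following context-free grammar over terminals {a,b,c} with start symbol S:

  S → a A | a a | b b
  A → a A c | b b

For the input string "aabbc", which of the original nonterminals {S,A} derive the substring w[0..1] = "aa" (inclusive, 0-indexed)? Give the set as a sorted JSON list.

CNF form of G:
  S -> T0 A | T0 T0 | T2 T2
  A -> T0 X3 | T2 T2
  T0 -> a
  T1 -> c
  T2 -> b
  X3 -> A T1

CYK fill (cells [i..j] with 0 ≤ i ≤ j ≤ 1 only):
  T[0,0] 'a' = {T0}  orig:{}
  T[1,1] 'a' = {T0}  orig:{}
  T[0,1] 'aa' = {S}

Original NTs in T[0,1] deriving "aa": ["S"]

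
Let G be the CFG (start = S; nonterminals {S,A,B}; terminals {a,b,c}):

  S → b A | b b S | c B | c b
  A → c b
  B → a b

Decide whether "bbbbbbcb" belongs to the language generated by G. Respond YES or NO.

Convert to CNF:
  S -> T0 B | T0 T1 | T1 A | T1 X3
  A -> T0 T1
  B -> T2 T1
  T0 -> c
  T1 -> b
  T2 -> a
  X3 -> T1 S

Fill CYK table bottom-up:
  T[0,0] 'b' = {T1}  orig:{}
  T[1,1] 'b' = {T1}  orig:{}
  T[2,2] 'b' = {T1}  orig:{}
  T[3,3] 'b' = {T1}  orig:{}
  T[4,4] 'b' = {T1}  orig:{}
  T[5,5] 'b' = {T1}  orig:{}
  T[6,6] 'c' = {T0}  orig:{}
  T[7,7] 'b' = {T1}  orig:{}
  T[0,1] 'bb' = ∅
  T[1,2] 'bb' = ∅
  T[2,3] 'bb' = ∅
  T[3,4] 'bb' = ∅
  T[4,5] 'bb' = ∅
  T[5,6] 'bc' = ∅
  T[6,7] 'cb' = {A,S}
  T[0,2] 'bbb' = ∅
  T[1,3] 'bbb' = ∅
  T[2,4] 'bbb' = ∅
  T[3,5] 'bbb' = ∅
  T[4,6] 'bbc' = ∅
  T[5,7] 'bcb' = {S,X3}  orig:{S}
  T[0,3] 'bbbb' = ∅
  T[1,4] 'bbbb' = ∅
  T[2,5] 'bbbb' = ∅
  T[3,6] 'bbbc' = ∅
  T[4,7] 'bbcb' = {S,X3}  orig:{S}
  T[0,4] 'bbbbb' = ∅
  T[1,5] 'bbbbb' = ∅
  T[2,6] 'bbbbc' = ∅
  T[3,7] 'bbbcb' = {S,X3}  orig:{S}
  T[0,5] 'bbbbbb' = ∅
  T[1,6] 'bbbbbc' = ∅
  T[2,7] 'bbbbcb' = {S,X3}  orig:{S}
  T[0,6] 'bbbbbbc' = ∅
  T[1,7] 'bbbbbcb' = {S,X3}  orig:{S}
  T[0,7] 'bbbbbbcb' = {S,X3}  orig:{S}

S ∈ T[0,7] ⇒ YES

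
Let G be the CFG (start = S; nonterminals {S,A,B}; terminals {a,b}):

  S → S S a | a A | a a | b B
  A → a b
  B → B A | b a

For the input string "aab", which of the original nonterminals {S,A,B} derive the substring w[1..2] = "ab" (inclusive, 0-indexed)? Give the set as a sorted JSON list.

CNF form of G:
  S -> S X2 | T0 A | T0 T0 | T1 B
  A -> T0 T1
  B -> B A | T1 T0
  T0 -> a
  T1 -> b
  X2 -> S T0

CYK table (by increasing span) (cells [i..j] with 1 ≤ i ≤ j ≤ 2 only):
  T[1,1] 'a' = {T0}  orig:{}
  T[2,2] 'b' = {T1}  orig:{}
  T[1,2] 'ab' = {A}

Original NTs in T[1,2] deriving "ab": ["A"]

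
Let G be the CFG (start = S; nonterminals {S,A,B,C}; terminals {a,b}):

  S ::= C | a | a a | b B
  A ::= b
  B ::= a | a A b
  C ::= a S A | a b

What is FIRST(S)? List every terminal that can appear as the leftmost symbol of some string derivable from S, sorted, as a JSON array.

FIRST sets, iterate to fixpoint:
[1]
  A via A→b: +{b}
  B via B→a: +{a}
  C via C→a S A: +{a}
  S via S→C: +{a}
  S via S→b B: +{b}
  FIRST[S]={a,b}  FIRST[A]={b}  FIRST[B]={a}  FIRST[C]={a}
[2] (stable)
  FIRST[S]={a,b}  FIRST[A]={b}  FIRST[B]={a}  FIRST[C]={a}

FIRST(S) = ["a", "b"]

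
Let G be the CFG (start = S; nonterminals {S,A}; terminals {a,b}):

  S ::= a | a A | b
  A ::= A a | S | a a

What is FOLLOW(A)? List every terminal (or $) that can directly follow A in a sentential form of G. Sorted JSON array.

FIRST sets, iterate to fixpoint:
[1]
  A via A→a a: +{a}
  S via S→a: +{a}
  S via S→b: +{b}
  S: {a,b}  A: {a}
[2]
  A via A→S: +{b}
  S: {a,b}  A: {a,b}
[3] done
  S: {a,b}  A: {a,b}

Compute FOLLOW by fixpoint:
FOLLOW(S) := {$}
[1]
  A→A a: FOLLOW(A) ⊇ FIRST(a) = {a}; new: +{a}
  A→S: FOLLOW(S) ⊇ FOLLOW(A) ⊇ {a}; new: +{a}
  S→a A: FOLLOW(A) ⊇ FOLLOW(S) ⊇ {$,a}; new: +{$}
  FOLLOW(S)={$,a}  FOLLOW(A)={$,a}
[2] — fixpoint
  FOLLOW(S)={$,a}  FOLLOW(A)={$,a}

FOLLOW(A) = ["$", "a"]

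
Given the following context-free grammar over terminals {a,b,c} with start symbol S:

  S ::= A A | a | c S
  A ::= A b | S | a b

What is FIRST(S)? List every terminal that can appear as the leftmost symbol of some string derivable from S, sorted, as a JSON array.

Compute FIRST by fixpoint:
iter 1:
  A via A→a b: +{a}
  S via S→A A: +{a}
  S via S→c S: +{c}
  FIRST(S)={a,c}  FIRST(A)={a}
iter 2:
  A via A→S: +{c}
  FIRST(S)={a,c}  FIRST(A)={a,c}
iter 3: — fixpoint
  FIRST(S)={a,c}  FIRST(A)={a,c}

FIRST(S) = ["a", "c"]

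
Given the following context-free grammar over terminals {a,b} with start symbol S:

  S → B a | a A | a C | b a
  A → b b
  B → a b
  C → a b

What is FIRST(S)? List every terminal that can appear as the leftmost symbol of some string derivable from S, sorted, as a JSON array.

FIRST sets, iterate to fixpoint:
round 1:
  A via A→b b: +{b}
  B via B→a b: +{a}
  C via C→a b: +{a}
  S via S→B a: +{a}
  S via S→b a: +{b}
  S: {a,b}  A: {b}  B: {a}  C: {a}
round 2: done
  S: {a,b}  A: {b}  B: {a}  C: {a}

FIRST(S) = ["a", "b"]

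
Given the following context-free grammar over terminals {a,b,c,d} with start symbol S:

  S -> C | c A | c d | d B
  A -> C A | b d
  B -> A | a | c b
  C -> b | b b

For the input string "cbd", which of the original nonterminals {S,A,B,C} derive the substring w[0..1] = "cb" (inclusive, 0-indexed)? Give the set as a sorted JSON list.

CNF form of G:
  S -> T0 T0 | T1 B | T2 A | T2 T1 | b
  A -> C A | T0 T1
  B -> C A | T0 T1 | T2 T0 | a
  C -> T0 T0 | b
  T0 -> b
  T1 -> d
  T2 -> c

Fill CYK table bottom-up — only the sub-triangle for w[0..1]:
  cell(0,0) c: {T2}  orig:{}
  cell(1,1) b: {C,S,T0}  orig:{C,S}
  cell(0,1) cb: {B}

Original NTs in T[0,1] deriving "cb": ["B"]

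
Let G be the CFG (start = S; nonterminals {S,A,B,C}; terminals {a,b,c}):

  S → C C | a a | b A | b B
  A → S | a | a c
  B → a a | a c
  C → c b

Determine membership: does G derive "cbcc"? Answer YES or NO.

CNF form of G:
  S -> C C | T0 T0 | T2 A | T2 B
  A -> C C | T0 T0 | T0 T1 | T2 A | T2 B | a
  B -> T0 T0 | T0 T1
  C -> T1 T2
  T0 -> a
  T1 -> c
  T2 -> b

Fill CYK table bottom-up:
  [0..0]={T1}  "c"  orig:{}
  [1..1]={T2}  "b"  orig:{}
  [2..2]={T1}  "c"  orig:{}
  [3..3]={T1}  "c"  orig:{}
  [0..1]={C}  "cb"
  [1..2]=∅  "bc"
  [2..3]=∅  "cc"
  [0..2]=∅  "cbc"
  [1..3]=∅  "bcc"
  [0..3]=∅  "cbcc"

S ∉ T[0,3] ⇒ NO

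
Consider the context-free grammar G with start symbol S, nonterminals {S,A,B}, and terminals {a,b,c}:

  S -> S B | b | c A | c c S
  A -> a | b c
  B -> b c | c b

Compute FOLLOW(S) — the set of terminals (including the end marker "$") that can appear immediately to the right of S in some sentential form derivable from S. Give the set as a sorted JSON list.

Compute FIRST by fixpoint:
iter 1:
  A via A→a: +{a}
  A via A→b c: +{b}
  B via B→b c: +{b}
  B via B→c b: +{c}
  S via S→b: +{b}
  S via S→c A: +{c}
  FIRST[S]={b,c}  FIRST[A]={a,b}  FIRST[B]={b,c}
iter 2: (stable)
  FIRST[S]={b,c}  FIRST[A]={a,b}  FIRST[B]={b,c}

FOLLOW sets:
FOLLOW(S) := {$}
pass 1:
  S→S B: FOLLOW(S) ⊇ FIRST(B) = {b,c}; new: +{b,c}
  S→S B: FOLLOW(B) ⊇ FOLLOW(S) ⊇ {$,b,c}; new: +{$,b,c}
  S→c A: FOLLOW(A) ⊇ FOLLOW(S) ⊇ {$,b,c}; new: +{$,b,c}
  FOLLOW(S)={$,b,c}  FOLLOW(A)={$,b,c}  FOLLOW(B)={$,b,c}
pass 2: (stable)
  FOLLOW(S)={$,b,c}  FOLLOW(A)={$,b,c}  FOLLOW(B)={$,b,c}

FOLLOW(S) = ["$", "b", "c"]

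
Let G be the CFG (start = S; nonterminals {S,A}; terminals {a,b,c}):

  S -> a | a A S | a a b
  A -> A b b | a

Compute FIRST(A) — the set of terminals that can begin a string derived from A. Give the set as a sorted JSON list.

FIRST iteration:
iter 1:
  A via A→a: +{a}
  S via S→a: +{a}
  FIRST[S]={a}  FIRST[A]={a}
iter 2: (stable)
  FIRST[S]={a}  FIRST[A]={a}

FIRST(A) = ["a"]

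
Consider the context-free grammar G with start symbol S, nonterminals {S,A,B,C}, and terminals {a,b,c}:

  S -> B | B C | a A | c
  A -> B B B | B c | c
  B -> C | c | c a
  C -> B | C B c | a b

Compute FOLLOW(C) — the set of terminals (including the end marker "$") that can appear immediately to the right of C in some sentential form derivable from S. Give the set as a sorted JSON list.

FIRST iteration:
[1]
  A via A→c: +{c}
  B via B→c: +{c}
  C via C→B: +{c}
  C via C→a b: +{a}
  S via S→B: +{c}
  S via S→a A: +{a}
  S: {a,c}  A: {c}  B: {c}  C: {a,c}
[2]
  B via B→C: +{a}
  S: {a,c}  A: {c}  B: {a,c}  C: {a,c}
[3]
  A via A→B B B: +{a}
  S: {a,c}  A: {a,c}  B: {a,c}  C: {a,c}
[4] (stable)
  S: {a,c}  A: {a,c}  B: {a,c}  C: {a,c}

FOLLOW iteration:
FOLLOW(S) := {$}
pass 1:
  A→B B B: FOLLOW(B) ⊇ FIRST(B) = {a,c}; new: +{a,c}
  B→C: FOLLOW(C) ⊇ FOLLOW(B) ⊇ {a,c}; new: +{a,c}
  S→B: FOLLOW(B) ⊇ FOLLOW(S) ⊇ {$}; new: +{$}
  S→B C: FOLLOW(C) ⊇ FOLLOW(S) ⊇ {$}; new: +{$}
  S→a A: FOLLOW(A) ⊇ FOLLOW(S) ⊇ {$}; new: +{$}
  FOLLOW(S)={$}  FOLLOW(A)={$}  FOLLOW(B)={$,a,c}  FOLLOW(C)={$,a,c}
pass 2: — fixpoint
  FOLLOW(S)={$}  FOLLOW(A)={$}  FOLLOW(B)={$,a,c}  FOLLOW(C)={$,a,c}

FOLLOW(C) = ["$", "a", "c"]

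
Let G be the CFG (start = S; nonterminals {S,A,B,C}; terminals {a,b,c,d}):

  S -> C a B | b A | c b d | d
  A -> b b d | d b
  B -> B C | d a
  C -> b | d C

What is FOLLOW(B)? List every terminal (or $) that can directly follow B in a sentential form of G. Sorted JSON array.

FIRST iteration:
round 1:
  A via A→b b d: +{b}
  A via A→d b: +{d}
  B via B→d a: +{d}
  C via C→b: +{b}
  C via C→d C: +{d}
  S via S→C a B: +{b,d}
  S via S→c b d: +{c}
  S: {b,c,d}  A: {b,d}  B: {d}  C: {b,d}
round 2: (stable)
  S: {b,c,d}  A: {b,d}  B: {d}  C: {b,d}

FOLLOW iteration:
initialize: $ ∈ FOLLOW(S)
iter 1:
  B→B C: FOLLOW(B) ⊇ FIRST(C) = {b,d}; new: +{b,d}
  B→B C: FOLLOW(C) ⊇ FOLLOW(B) ⊇ {b,d}; new: +{b,d}
  S→C a B: FOLLOW(C) ⊇ FIRST(a) = {a}; new: +{a}
  S→C a B: FOLLOW(B) ⊇ FOLLOW(S) ⊇ {$}; new: +{$}
  S→b A: FOLLOW(A) ⊇ FOLLOW(S) ⊇ {$}; new: +{$}
  S: {$}  A: {$}  B: {$,b,d}  C: {a,b,d}
iter 2:
  B→B C: FOLLOW(C) ⊇ FOLLOW(B) ⊇ {$,b,d}; new: +{$}
  S: {$}  A: {$}  B: {$,b,d}  C: {$,a,b,d}
iter 3: (no change)
  S: {$}  A: {$}  B: {$,b,d}  C: {$,a,b,d}

FOLLOW(B) = ["$", "b", "d"]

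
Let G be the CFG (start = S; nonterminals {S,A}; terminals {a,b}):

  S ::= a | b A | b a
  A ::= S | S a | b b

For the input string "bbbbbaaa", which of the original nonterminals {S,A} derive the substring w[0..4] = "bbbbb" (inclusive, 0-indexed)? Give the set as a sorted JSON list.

Convert to CNF:
  S -> T1 A | T1 T0 | a
  A -> S T0 | T1 A | T1 T0 | T1 T1 | a
  T0 -> a
  T1 -> b

CYK fill (cells [i..j] with 0 ≤ i ≤ j ≤ 4 only):
  cell(0,0) b: {T1}  orig:{}
  cell(1,1) b: {T1}  orig:{}
  cell(2,2) b: {T1}  orig:{}
  cell(3,3) b: {T1}  orig:{}
  cell(4,4) b: {T1}  orig:{}
  cell(0,1) bb: {A}
  cell(1,2) bb: {A}
  cell(2,3) bb: {A}
  cell(3,4) bb: {A}
  cell(0,2) bbb: {A,S}
  cell(1,3) bbb: {A,S}
  cell(2,4) bbb: {A,S}
  cell(0,3) bbbb: {A,S}
  cell(1,4) bbbb: {A,S}
  cell(0,4) bbbbb: {A,S}

Original NTs in T[0,4] deriving "bbbbb": ["A", "S"]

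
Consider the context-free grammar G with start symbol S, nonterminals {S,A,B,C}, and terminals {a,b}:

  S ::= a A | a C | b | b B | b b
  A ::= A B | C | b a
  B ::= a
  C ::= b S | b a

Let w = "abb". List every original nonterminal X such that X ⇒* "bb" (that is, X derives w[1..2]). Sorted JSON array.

CNF form of G:
  S -> T0 B | T0 T0 | T1 A | T1 C | b
  A -> A B | T0 S | T0 T1
  B -> a
  C -> T0 S | T0 T1
  T0 -> b
  T1 -> a

Fill CYK table bottom-up, restricted to cells inside w[1..2]:
  T[1,1] 'b' = {S,T0}  orig:{S}
  T[2,2] 'b' = {S,T0}  orig:{S}
  T[1,2] 'bb' = {A,C,S}

Original NTs in T[1,2] deriving "bb": ["A", "C", "S"]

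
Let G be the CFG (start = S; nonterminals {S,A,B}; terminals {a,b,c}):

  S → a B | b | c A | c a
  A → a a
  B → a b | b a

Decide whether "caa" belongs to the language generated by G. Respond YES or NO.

CNF form of G:
  S -> T0 B | T2 A | T2 T0 | b
  A -> T0 T0
  B -> T0 T1 | T1 T0
  T0 -> a
  T1 -> b
  T2 -> c

CYK table (by increasing span):
  [0..0]={T2}  "c"  orig:{}
  [1..1]={T0}  "a"  orig:{}
  [2..2]={T0}  "a"  orig:{}
  [0..1]={S}  "ca"
  [1..2]={A}  "aa"
  [0..2]={S}  "caa"

S ∈ T[0,2] ⇒ YES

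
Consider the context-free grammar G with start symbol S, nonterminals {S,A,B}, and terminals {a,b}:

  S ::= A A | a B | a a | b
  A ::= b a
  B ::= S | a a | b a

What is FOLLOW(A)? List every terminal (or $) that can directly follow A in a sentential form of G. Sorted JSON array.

Compute FIRST by fixpoint:
[1]
  A via A→b a: +{b}
  B via B→a a: +{a}
  B via B→b a: +{b}
  S via S→A A: +{b}
  S via S→a B: +{a}
  FIRST[S]={a,b}  FIRST[A]={b}  FIRST[B]={a,b}
[2] (no change)
  FIRST[S]={a,b}  FIRST[A]={b}  FIRST[B]={a,b}

FOLLOW iteration:
FOLLOW(S) := {$}
iter 1:
  S→A A: FOLLOW(A) ⊇ FIRST(A) = {b}; new: +{b}
  S→A A: FOLLOW(A) ⊇ FOLLOW(S) ⊇ {$}; new: +{$}
  S→a B: FOLLOW(B) ⊇ FOLLOW(S) ⊇ {$}; new: +{$}
  FOLLOW[S]={$}  FOLLOW[A]={$,b}  FOLLOW[B]={$}
iter 2: — fixpoint
  FOLLOW[S]={$}  FOLLOW[A]={$,b}  FOLLOW[B]={$}

FOLLOW(A) = ["$", "b"]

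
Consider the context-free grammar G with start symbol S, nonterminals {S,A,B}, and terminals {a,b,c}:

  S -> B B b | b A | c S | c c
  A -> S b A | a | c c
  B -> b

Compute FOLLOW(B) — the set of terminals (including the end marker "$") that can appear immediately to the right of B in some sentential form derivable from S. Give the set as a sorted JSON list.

FIRST iteration:
round 1:
  A via A→a: +{a}
  A via A→c c: +{c}
  B via B→b: +{b}
  S via S→B B b: +{b}
  S via S→c S: +{c}
  FIRST[S]={b,c}  FIRST[A]={a,c}  FIRST[B]={b}
round 2:
  A via A→S b A: +{b}
  FIRST[S]={b,c}  FIRST[A]={a,b,c}  FIRST[B]={b}
round 3: done
  FIRST[S]={b,c}  FIRST[A]={a,b,c}  FIRST[B]={b}

FOLLOW sets:
seed FOLLOW(S) with $
iter 1:
  A→S b A: FOLLOW(S) ⊇ FIRST(b) = {b}; new: +{b}
  S→B B b: FOLLOW(B) ⊇ FIRST(B) = {b}; new: +{b}
  S→b A: FOLLOW(A) ⊇ FOLLOW(S) ⊇ {$,b}; new: +{$,b}
  FOLLOW[S]={$,b}  FOLLOW[A]={$,b}  FOLLOW[B]={b}
iter 2: — fixpoint
  FOLLOW[S]={$,b}  FOLLOW[A]={$,b}  FOLLOW[B]={b}

FOLLOW(B) = ["b"]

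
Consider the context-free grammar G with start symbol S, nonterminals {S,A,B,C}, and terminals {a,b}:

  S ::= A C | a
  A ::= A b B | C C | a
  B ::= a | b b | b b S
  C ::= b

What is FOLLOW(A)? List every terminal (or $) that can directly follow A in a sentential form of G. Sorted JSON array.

FIRST iteration:
pass 1:
  A via A→a: +{a}
  B via B→a: +{a}
  B via B→b b: +{b}
  C via C→b: +{b}
  S via S→A C: +{a}
  S: {a}  A: {a}  B: {a,b}  C: {b}
pass 2:
  A via A→C C: +{b}
  S via S→A C: +{b}
  S: {a,b}  A: {a,b}  B: {a,b}  C: {b}
pass 3: (stable)
  S: {a,b}  A: {a,b}  B: {a,b}  C: {b}

FOLLOW iteration:
initialize: $ ∈ FOLLOW(S)
iter 1:
  A→A b B: FOLLOW(A) ⊇ FIRST(b) = {b}; new: +{b}
  A→A b B: FOLLOW(B) ⊇ FOLLOW(A) ⊇ {b}; new: +{b}
  A→C C: FOLLOW(C) ⊇ FIRST(C) = {b}; new: +{b}
  B→b b S: FOLLOW(S) ⊇ FOLLOW(B) ⊇ {b}; new: +{b}
  S→A C: FOLLOW(C) ⊇ FOLLOW(S) ⊇ {$,b}; new: +{$}
  FOLLOW[S]={$,b}  FOLLOW[A]={b}  FOLLOW[B]={b}  FOLLOW[C]={$,b}
iter 2: done
  FOLLOW[S]={$,b}  FOLLOW[A]={b}  FOLLOW[B]={b}  FOLLOW[C]={$,b}

FOLLOW(A) = ["b"]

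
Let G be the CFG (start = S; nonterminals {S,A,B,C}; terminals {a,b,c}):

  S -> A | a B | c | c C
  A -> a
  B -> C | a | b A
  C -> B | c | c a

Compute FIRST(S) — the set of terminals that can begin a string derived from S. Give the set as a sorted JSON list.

FIRST sets, iterate to fixpoint:
[1]
  A via A→a: +{a}
  B via B→a: +{a}
  B via B→b A: +{b}
  C via C→B: +{a,b}
  C via C→c: +{c}
  S via S→A: +{a}
  S via S→c: +{c}
  FIRST(S)={a,c}  FIRST(A)={a}  FIRST(B)={a,b}  FIRST(C)={a,b,c}
[2]
  B via B→C: +{c}
  FIRST(S)={a,c}  FIRST(A)={a}  FIRST(B)={a,b,c}  FIRST(C)={a,b,c}
[3] — fixpoint
  FIRST(S)={a,c}  FIRST(A)={a}  FIRST(B)={a,b,c}  FIRST(C)={a,b,c}

FIRST(S) = ["a", "c"]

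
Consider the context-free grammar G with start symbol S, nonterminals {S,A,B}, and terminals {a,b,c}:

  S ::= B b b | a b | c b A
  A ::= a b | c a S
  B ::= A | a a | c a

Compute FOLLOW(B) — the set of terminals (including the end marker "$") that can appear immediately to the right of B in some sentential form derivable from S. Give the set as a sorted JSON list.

FIRST iteration:
round 1:
  A via A→a b: +{a}
  A via A→c a S: +{c}
  B via B→A: +{a,c}
  S via S→B b b: +{a,c}
  FIRST[S]={a,c}  FIRST[A]={a,c}  FIRST[B]={a,c}
round 2: (no change)
  FIRST[S]={a,c}  FIRST[A]={a,c}  FIRST[B]={a,c}

Compute FOLLOW by fixpoint:
FOLLOW(S) := {$}
iter 1:
  S→B b b: FOLLOW(B) ⊇ FIRST(b) = {b}; new: +{b}
  S→c b A: FOLLOW(A) ⊇ FOLLOW(S) ⊇ {$}; new: +{$}
  FOLLOW(S)={$}  FOLLOW(A)={$}  FOLLOW(B)={b}
iter 2:
  B→A: FOLLOW(A) ⊇ FOLLOW(B) ⊇ {b}; new: +{b}
  FOLLOW(S)={$}  FOLLOW(A)={$,b}  FOLLOW(B)={b}
iter 3:
  A→c a S: FOLLOW(S) ⊇ FOLLOW(A) ⊇ {$,b}; new: +{b}
  FOLLOW(S)={$,b}  FOLLOW(A)={$,b}  FOLLOW(B)={b}
iter 4: — fixpoint
  FOLLOW(S)={$,b}  FOLLOW(A)={$,b}  FOLLOW(B)={b}

FOLLOW(B) = ["b"]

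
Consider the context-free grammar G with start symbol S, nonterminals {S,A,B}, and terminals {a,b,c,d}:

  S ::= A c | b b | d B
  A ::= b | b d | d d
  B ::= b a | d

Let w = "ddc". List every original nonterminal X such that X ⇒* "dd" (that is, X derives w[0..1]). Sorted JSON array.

CNF form of G:
  S -> A T3 | T0 T0 | T1 B
  A -> T0 T1 | T1 T1 | b
  B -> T0 T2 | d
  T0 -> b
  T1 -> d
  T2 -> a
  T3 -> c

CYK table (by increasing span) — only the sub-triangle for w[0..1]:
  [0..0]={B,T1}  "d"  orig:{B}
  [1..1]={B,T1}  "d"  orig:{B}
  [0..1]={A,S}  "dd"

Original NTs in T[0,1] deriving "dd": ["A", "S"]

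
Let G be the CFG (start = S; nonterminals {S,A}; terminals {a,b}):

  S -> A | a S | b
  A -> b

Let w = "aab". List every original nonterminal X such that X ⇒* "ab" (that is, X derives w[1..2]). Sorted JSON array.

CNF form of G:
  S -> T0 S | b
  A -> b
  T0 -> a

CYK table (by increasing span) — only the sub-triangle for w[1..2]:
  T[1,1] 'a' = {T0}  orig:{}
  T[2,2] 'b' = {A,S}
  T[1,2] 'ab' = {S}

Original NTs in T[1,2] deriving "ab": ["S"]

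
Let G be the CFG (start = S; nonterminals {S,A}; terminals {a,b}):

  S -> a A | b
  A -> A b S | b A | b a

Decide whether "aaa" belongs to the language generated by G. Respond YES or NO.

CNF form of G:
  S -> T1 A | b
  A -> A X2 | T0 A | T0 T1
  T0 -> b
  T1 -> a
  X2 -> T0 S

CYK table (by increasing span):
  [0..0]={T1}  "a"  orig:{}
  [1..1]={T1}  "a"  orig:{}
  [2..2]={T1}  "a"  orig:{}
  [0..1]=∅  "aa"
  [1..2]=∅  "aa"
  [0..2]=∅  "aaa"

S ∉ T[0,2] ⇒ NO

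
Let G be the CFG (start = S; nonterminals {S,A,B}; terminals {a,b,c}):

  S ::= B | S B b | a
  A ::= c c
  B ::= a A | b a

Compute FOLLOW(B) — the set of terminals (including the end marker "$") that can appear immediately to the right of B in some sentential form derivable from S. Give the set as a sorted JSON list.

FIRST iteration:
[1]
  A via A→c c: +{c}
  B via B→a A: +{a}
  B via B→b a: +{b}
  S via S→B: +{a,b}
  FIRST(S)={a,b}  FIRST(A)={c}  FIRST(B)={a,b}
[2] (no change)
  FIRST(S)={a,b}  FIRST(A)={c}  FIRST(B)={a,b}

FOLLOW sets:
seed FOLLOW(S) with $
iter 1:
  S→B: FOLLOW(B) ⊇ FOLLOW(S) ⊇ {$}; new: +{$}
  S→S B b: FOLLOW(S) ⊇ FIRST(B) = {a,b}; new: +{a,b}
  S→S B b: FOLLOW(B) ⊇ FIRST(b) = {b}; new: +{b}
  FOLLOW[S]={$,a,b}  FOLLOW[A]={}  FOLLOW[B]={$,b}
iter 2:
  B→a A: FOLLOW(A) ⊇ FOLLOW(B) ⊇ {$,b}; new: +{$,b}
  S→B: FOLLOW(B) ⊇ FOLLOW(S) ⊇ {$,a,b}; new: +{a}
  FOLLOW[S]={$,a,b}  FOLLOW[A]={$,b}  FOLLOW[B]={$,a,b}
iter 3:
  B→a A: FOLLOW(A) ⊇ FOLLOW(B) ⊇ {$,a,b}; new: +{a}
  FOLLOW[S]={$,a,b}  FOLLOW[A]={$,a,b}  FOLLOW[B]={$,a,b}
iter 4: (stable)
  FOLLOW[S]={$,a,b}  FOLLOW[A]={$,a,b}  FOLLOW[B]={$,a,b}

FOLLOW(B) = ["$", "a", "b"]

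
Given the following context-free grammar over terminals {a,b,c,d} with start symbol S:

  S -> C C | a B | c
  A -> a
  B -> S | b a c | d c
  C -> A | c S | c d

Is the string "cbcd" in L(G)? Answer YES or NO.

CNF form of G:
  S -> C C | T0 B | c
  A -> a
  B -> C C | T0 B | T1 X4 | T3 T2 | c
  C -> T2 S | T2 T3 | a
  T0 -> a
  T1 -> b
  T2 -> c
  T3 -> d
  X4 -> T0 T2

CYK fill:
  [0..0]={B,S,T2}  "c"  orig:{B,S}
  [1..1]={T1}  "b"  orig:{}
  [2..2]={B,S,T2}  "c"  orig:{B,S}
  [3..3]={T3}  "d"  orig:{}
  [0..1]=∅  "cb"
  [1..2]=∅  "bc"
  [2..3]={C}  "cd"
  [0..2]=∅  "cbc"
  [1..3]=∅  "bcd"
  [0..3]=∅  "cbcd"

S ∉ T[0,3] ⇒ NO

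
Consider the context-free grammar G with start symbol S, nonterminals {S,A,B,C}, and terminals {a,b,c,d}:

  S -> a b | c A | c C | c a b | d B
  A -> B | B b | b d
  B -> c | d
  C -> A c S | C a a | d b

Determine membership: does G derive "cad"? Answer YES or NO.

CNF form of G:
  S -> T1 B | T2 A | T2 C | T2 X6 | T3 T0
  A -> B T0 | T0 T1 | c | d
  B -> c | d
  C -> A X4 | C X5 | T1 T0
  T0 -> b
  T1 -> d
  T2 -> c
  T3 -> a
  X4 -> T2 S
  X5 -> T3 T3
  X6 -> T3 T0

CYK fill:
  [0..0]={A,B,T2}  "c"  orig:{A,B}
  [1..1]={T3}  "a"  orig:{}
  [2..2]={A,B,T1}  "d"  orig:{A,B}
  [0..1]=∅  "ca"
  [1..2]=∅  "ad"
  [0..2]=∅  "cad"

S ∉ T[0,2] ⇒ NO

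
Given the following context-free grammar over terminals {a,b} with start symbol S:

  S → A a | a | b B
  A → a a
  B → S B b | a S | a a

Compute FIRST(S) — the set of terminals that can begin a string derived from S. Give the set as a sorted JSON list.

FIRST sets, iterate to fixpoint:
[1]
  A via A→a a: +{a}
  B via B→a S: +{a}
  S via S→A a: +{a}
  S via S→b B: +{b}
  FIRST[S]={a,b}  FIRST[A]={a}  FIRST[B]={a}
[2]
  B via B→S B b: +{b}
  FIRST[S]={a,b}  FIRST[A]={a}  FIRST[B]={a,b}
[3] (no change)
  FIRST[S]={a,b}  FIRST[A]={a}  FIRST[B]={a,b}

FIRST(S) = ["a", "b"]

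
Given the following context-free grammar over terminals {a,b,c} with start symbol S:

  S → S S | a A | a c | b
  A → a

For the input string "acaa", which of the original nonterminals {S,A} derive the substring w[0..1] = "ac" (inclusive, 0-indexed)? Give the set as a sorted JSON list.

Convert to CNF:
  S -> S S | T0 A | T0 T1 | b
  A -> a
  T0 -> a
  T1 -> c

CYK fill — only the sub-triangle for w[0..1]:
  T[0,0] 'a' = {A,T0}  orig:{A}
  T[1,1] 'c' = {T1}  orig:{}
  T[0,1] 'ac' = {S}

Original NTs in T[0,1] deriving "ac": ["S"]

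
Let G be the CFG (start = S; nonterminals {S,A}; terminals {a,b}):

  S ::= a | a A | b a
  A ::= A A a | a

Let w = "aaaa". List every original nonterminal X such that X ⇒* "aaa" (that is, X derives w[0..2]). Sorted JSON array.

Convert to CNF:
  S -> T0 A | T1 T0 | a
  A -> A X2 | a
  T0 -> a
  T1 -> b
  X2 -> A T0

CYK table (by increasing span) — only the sub-triangle for w[0..2]:
  T[0,0] 'a' = {A,S,T0}  orig:{A,S}
  T[1,1] 'a' = {A,S,T0}  orig:{A,S}
  T[2,2] 'a' = {A,S,T0}  orig:{A,S}
  T[0,1] 'aa' = {S,X2}  orig:{S}
  T[1,2] 'aa' = {S,X2}  orig:{S}
  T[0,2] 'aaa' = {A}

Original NTs in T[0,2] deriving "aaa": ["A"]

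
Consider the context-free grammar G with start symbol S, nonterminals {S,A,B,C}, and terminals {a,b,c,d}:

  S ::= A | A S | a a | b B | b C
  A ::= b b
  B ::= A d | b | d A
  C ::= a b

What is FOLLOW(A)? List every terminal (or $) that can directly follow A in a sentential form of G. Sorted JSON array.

FIRST sets, iterate to fixpoint:
[1]
  A via A→b b: +{b}
  B via B→A d: +{b}
  B via B→d A: +{d}
  C via C→a b: +{a}
  S via S→A: +{b}
  S via S→a a: +{a}
  FIRST[S]={a,b}  FIRST[A]={b}  FIRST[B]={b,d}  FIRST[C]={a}
[2] — fixpoint
  FIRST[S]={a,b}  FIRST[A]={b}  FIRST[B]={b,d}  FIRST[C]={a}

FOLLOW iteration:
seed FOLLOW(S) with $
pass 1:
  B→A d: FOLLOW(A) ⊇ FIRST(d) = {d}; new: +{d}
  S→A: FOLLOW(A) ⊇ FOLLOW(S) ⊇ {$}; new: +{$}
  S→A S: FOLLOW(A) ⊇ FIRST(S) = {a,b}; new: +{a,b}
  S→b B: FOLLOW(B) ⊇ FOLLOW(S) ⊇ {$}; new: +{$}
  S→b C: FOLLOW(C) ⊇ FOLLOW(S) ⊇ {$}; new: +{$}
  FOLLOW[S]={$}  FOLLOW[A]={$,a,b,d}  FOLLOW[B]={$}  FOLLOW[C]={$}
pass 2: (no change)
  FOLLOW[S]={$}  FOLLOW[A]={$,a,b,d}  FOLLOW[B]={$}  FOLLOW[C]={$}

FOLLOW(A) = ["$", "a", "b", "d"]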